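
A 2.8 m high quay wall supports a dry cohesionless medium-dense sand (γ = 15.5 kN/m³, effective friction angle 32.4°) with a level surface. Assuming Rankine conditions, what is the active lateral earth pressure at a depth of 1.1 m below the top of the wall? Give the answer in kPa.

K_a = (1 − sin φ)/(1 + sin φ) = 0.3022.
σ_h = K_a γ z = 0.3022 × 15.5 × 1.1 = 5.153 kPa.

5.15 kPa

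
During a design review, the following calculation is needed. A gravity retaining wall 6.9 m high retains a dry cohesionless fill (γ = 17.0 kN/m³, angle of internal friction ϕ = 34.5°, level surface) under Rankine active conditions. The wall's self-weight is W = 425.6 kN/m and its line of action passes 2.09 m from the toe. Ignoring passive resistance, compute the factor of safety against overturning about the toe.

3.45

K_a = tan²(45° − 34.5°/2) = 0.2768.
P_a = ½K_aγH² = 0.5×0.2768×17.0×6.9² = 112.0 kN/m, acting at H/3 = 2.300 m above the base.
Overturning moment M_o = P_a × H/3 = 112.0 × 2.300 = 257.6.
Resisting moment M_r = W × 2.09 = 425.6 × 2.09 = 889.5.
FS_overturning = M_r/M_o = 889.5/257.6 = 3.452.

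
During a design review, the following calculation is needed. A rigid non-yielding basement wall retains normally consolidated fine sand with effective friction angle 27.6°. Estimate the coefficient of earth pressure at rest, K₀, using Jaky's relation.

0.537

K₀ = 1 − sin φ' = 1 − sin 27.6° = 0.5367.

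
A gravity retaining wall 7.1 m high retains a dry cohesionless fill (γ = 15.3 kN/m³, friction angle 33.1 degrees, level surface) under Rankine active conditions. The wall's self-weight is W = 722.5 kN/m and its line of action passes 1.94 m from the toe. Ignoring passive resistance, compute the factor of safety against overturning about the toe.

K_a = tan²(45° − 33.1°/2) = 0.2936.
P_a = ½K_aγH² = 0.5×0.2936×15.3×7.1² = 113.2 kN/m, acting at H/3 = 2.367 m above the base.
Overturning moment M_o = P_a × H/3 = 113.2 × 2.367 = 267.9.
Resisting moment M_r = W × 1.94 = 722.5 × 1.94 = 1402.
FS_overturning = M_r/M_o = 1402/267.9 = 5.231.

5.23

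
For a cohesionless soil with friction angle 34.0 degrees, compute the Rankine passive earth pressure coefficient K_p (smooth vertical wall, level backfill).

K_p = (1 + sin φ)/(1 − sin φ) = tan²(45° + 34.0°/2) = 3.537.

3.54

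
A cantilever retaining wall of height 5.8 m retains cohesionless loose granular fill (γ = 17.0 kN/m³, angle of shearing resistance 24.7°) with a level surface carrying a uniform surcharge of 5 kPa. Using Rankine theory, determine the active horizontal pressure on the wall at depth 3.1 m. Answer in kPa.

K_a = (1 − sin φ)/(1 + sin φ) = 0.4106.
σ_v = γz + q = 17.0 × 3.1 + 5 = 57.70 kPa.
σ_h = K_a σ_v = 0.4106 × 57.70 = 23.69 kPa.

23.7 kPa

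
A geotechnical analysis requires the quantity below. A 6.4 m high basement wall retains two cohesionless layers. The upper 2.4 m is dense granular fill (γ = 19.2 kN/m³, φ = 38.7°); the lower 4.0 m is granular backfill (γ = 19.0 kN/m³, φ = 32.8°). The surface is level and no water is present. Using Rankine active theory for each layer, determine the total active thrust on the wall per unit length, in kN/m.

113 kN/m

K_a1 = tan²(45°−38.7°/2) = 0.2306; K_a2 = tan²(45°−32.8°/2) = 0.2973.
Layer 1: σ at base = K_a1 γ₁ h₁ = 10.63 kPa; P₁ = ½×10.63×2.4 = 12.75.
Layer 2: σ_v at top = γ₁h₁ = 46.08; σ_h top = K_a2×46.08 = 13.70; σ_h base = K_a2×(46.08+19.0×4.0) = 36.29.
P₂ = ½(13.70+36.29)×4.0 = 99.98. Total P_a = 12.75+99.98 = 112.7 kN/m.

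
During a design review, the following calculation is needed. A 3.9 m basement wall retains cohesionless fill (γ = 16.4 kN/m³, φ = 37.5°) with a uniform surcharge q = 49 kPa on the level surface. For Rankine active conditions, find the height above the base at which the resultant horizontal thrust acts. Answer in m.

K_a = 0.2432.
Triangular part P₁ = ½K_aγH² = 30.33 at H/3 = 1.300 m; rectangular part P₂ = K_a q H = 46.47 at H/2 = 1.950 m.
ȳ = (P₁·1.300 + P₂·1.950)/(P₁+P₂) = 1.693 m.

1.69 m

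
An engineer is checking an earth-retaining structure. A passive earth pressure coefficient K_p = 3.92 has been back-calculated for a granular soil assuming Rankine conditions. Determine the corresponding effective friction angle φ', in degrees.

36.4°

K_p = (1+sin φ)/(1−sin φ) ⇒ sin φ = (K_p − 1)/(K_p + 1) = 0.5935.
φ = arcsin(0.5935) = 36.41°.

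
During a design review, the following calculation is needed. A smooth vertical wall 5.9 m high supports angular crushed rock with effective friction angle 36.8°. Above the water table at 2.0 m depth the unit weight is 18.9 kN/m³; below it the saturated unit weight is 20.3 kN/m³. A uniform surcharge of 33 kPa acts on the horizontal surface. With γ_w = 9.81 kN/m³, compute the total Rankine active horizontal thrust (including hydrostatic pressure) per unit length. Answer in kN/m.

190 kN/m

K_a = tan²(45° − φ/2) = 0.2508.
γ' = 20.3 − 9.81 = 10.49 kN/m³. h₂ = H − d_w = 3.9 m.
σ'_h: at surface K_a·q = 8.275; at WT K_a(q+γd_w) = 17.75; at base K_a(q+γd_w+γ'h₂) = 28.01 kPa.
P₁ = ½(8.275+17.75)×2.0 = 26.03; P₂ = ½(17.75+28.01)×3.9 = 89.25; P_w = ½γ_w h₂² = 74.61.
Total = 26.03+89.25+74.61 = 189.9 kN/m.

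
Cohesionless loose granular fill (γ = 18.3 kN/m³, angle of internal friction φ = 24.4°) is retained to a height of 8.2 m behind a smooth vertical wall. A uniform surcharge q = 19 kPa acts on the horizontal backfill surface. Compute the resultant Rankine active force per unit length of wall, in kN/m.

320 kN/m

K_a = tan²(45° − φ/2) = 0.4153.
Soil triangle: ½ K_a γ H² = 0.5×0.4153×18.3×8.2² = 255.5 kN/m.
Surcharge rectangle: K_a q H = 0.4153×19×8.2 = 64.71 kN/m.
Total = 255.5 + 64.71 = 320.2 kN/m.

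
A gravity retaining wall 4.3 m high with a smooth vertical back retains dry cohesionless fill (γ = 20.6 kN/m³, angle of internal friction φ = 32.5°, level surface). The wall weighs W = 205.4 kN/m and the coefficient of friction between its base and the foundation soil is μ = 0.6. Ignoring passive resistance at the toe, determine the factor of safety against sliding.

2.15

K_a = tan²(45° − 32.5°/2) = 0.3010.
P_a = ½K_aγH² = 0.5×0.3010×20.6×4.3² = 57.32 kN/m, acting at H/3 = 1.433 m above the base.
FS_sliding = μW / P_a = 0.6×205.4 / 57.32 = 2.150.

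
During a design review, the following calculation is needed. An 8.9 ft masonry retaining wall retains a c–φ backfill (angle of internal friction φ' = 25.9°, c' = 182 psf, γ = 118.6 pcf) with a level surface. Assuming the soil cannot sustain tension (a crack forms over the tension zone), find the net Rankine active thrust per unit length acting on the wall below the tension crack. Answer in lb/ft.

K_a = 0.3920; √K_a = 0.6261.
Tension-crack depth z_c = 2c/(γ√K_a) = 2×182/(118.6×0.6261) = 4.902 ft.
σ_a at base = K_a γ H − 2c√K_a = 0.3920×118.6×8.9 − 2×182×0.6261 = 185.9 psf.
P_a = ½ × 185.9 × (H − z_c) = 0.5×185.9×3.998 = 371.5 lb/ft.

372 lb/ft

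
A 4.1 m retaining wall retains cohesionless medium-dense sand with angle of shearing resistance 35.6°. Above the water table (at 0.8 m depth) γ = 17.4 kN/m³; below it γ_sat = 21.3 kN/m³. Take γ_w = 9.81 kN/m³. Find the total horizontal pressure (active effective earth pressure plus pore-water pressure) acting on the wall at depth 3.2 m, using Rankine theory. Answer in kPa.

K_a = (1 − sin φ)/(1 + sin φ) = 0.2641.
γ' = 21.3 − 9.81 = 11.49 kN/m³.
Effective vertical stress at 3.2 m: σ'_v = 17.4×0.8 + 11.49×2.40 = 41.50 kPa.
σ'_h = K_a σ'_v = 0.2641 × 41.50 = 10.96 kPa; u = γ_w × 2.40 = 23.54 kPa.
Total σ_h = 10.96 + 23.54 = 34.50 kPa.

34.5 kPa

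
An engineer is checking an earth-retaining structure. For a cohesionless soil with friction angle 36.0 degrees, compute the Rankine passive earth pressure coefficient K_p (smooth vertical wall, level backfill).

3.85

K_p = (1 + sin φ)/(1 − sin φ) = tan²(45° + 36.0°/2) = 3.852.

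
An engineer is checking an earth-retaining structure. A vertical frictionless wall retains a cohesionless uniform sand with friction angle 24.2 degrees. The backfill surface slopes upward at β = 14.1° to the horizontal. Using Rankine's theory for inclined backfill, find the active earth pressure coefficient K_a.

0.478

K_a = cos β · (cos β − √(cos²β − cos²φ)) / (cos β + √(cos²β − cos²φ)).
cos β = 0.9699, cos φ = 0.9121, √(cos²β − cos²φ) = 0.3297.
K_a = 0.9699 × (0.9699 − 0.3297)/(0.9699 + 0.3297) = 0.4778.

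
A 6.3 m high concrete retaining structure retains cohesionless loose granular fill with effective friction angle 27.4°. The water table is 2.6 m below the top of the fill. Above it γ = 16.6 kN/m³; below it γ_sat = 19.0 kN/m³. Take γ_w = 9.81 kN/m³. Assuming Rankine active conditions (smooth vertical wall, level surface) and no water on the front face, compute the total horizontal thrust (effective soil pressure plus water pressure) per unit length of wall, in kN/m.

K_a = tan²(45° − φ/2) = 0.3697.
γ' = 19.0 − 9.81 = 9.190 kN/m³. Depth below WT = 3.7 m.
σ'_h at WT = K_a γ d_w = 15.96 kPa; at base = 15.96 + K_a γ' × 3.7 = 28.53 kPa.
P₁ (0–2.6 m) = ½×15.96×2.6 = 20.74. P₂ (2.6–6.3 m) = ½(15.96+28.53)×3.7 = 82.29.
P_w = ½ γ_w h₂² = 0.5×9.81×3.7² = 67.15. Total = 20.74+82.29+67.15 = 170.2 kN/m.

170 kN/m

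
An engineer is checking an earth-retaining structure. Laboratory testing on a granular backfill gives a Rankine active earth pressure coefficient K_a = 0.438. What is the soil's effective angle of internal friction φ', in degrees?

23.0°

K_a = tan²(45° − φ/2) ⇒ 45° − φ/2 = arctan(√0.438) = 33.50°.
φ = 2(45° − 33.50°) = 23.01°.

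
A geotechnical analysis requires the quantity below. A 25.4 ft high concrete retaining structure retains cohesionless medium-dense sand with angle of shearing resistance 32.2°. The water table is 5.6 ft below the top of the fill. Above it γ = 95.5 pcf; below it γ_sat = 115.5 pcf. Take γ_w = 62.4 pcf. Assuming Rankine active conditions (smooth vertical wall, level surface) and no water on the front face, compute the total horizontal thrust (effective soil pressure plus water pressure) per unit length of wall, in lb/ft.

19100 lb/ft

K_a = tan²(45° − φ/2) = 0.3047.
γ' = 115.5 − 62.4 = 53.10 pcf. Depth below WT = 19.8 ft.
σ'_h at WT = K_a γ d_w = 163.0 psf; at base = 163.0 + K_a γ' × 19.8 = 483.4 psf.
P₁ (0–5.6 ft) = ½×163.0×5.6 = 456.3. P₂ (5.6–25.4 ft) = ½(163.0+483.4)×19.8 = 6399.
P_w = ½ γ_w h₂² = 0.5×62.4×19.8² = 12230. Total = 456.3+6399+12230 = 19090 lb/ft.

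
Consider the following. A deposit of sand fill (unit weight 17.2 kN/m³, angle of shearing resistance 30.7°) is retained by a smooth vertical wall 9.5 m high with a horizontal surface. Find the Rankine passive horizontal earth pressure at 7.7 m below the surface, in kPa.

K_p = (1 + sin φ)/(1 − sin φ) = 3.086.
σ_h = K_p γ z = 3.086 × 17.2 × 7.7 = 408.7 kPa.

409 kPa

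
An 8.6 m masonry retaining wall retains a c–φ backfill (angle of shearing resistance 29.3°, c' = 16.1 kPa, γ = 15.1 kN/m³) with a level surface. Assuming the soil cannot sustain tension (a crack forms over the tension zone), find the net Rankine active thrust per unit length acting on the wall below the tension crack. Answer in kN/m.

63.6 kN/m

K_a = 0.3428; √K_a = 0.5855.
Tension-crack depth z_c = 2c/(γ√K_a) = 2×16.1/(15.1×0.5855) = 3.642 m.
σ_a at base = K_a γ H − 2c√K_a = 0.3428×15.1×8.6 − 2×16.1×0.5855 = 25.67 kPa.
P_a = ½ × 25.67 × (H − z_c) = 0.5×25.67×4.958 = 63.63 kN/m.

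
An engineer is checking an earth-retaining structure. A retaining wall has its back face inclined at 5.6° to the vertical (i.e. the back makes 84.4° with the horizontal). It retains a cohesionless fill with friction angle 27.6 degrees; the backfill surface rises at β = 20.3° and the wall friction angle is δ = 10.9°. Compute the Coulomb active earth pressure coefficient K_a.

0.542

K_a = sin²(α+φ) / [sin²α · sin(α−δ) · (1 + √{sin(φ+δ)sin(φ−β) / (sin(α−δ)sin(α+β))})²].
With α = 84.4°, φ = 27.6°, δ = 10.9°, β = 20.3°: K_a = 0.5422.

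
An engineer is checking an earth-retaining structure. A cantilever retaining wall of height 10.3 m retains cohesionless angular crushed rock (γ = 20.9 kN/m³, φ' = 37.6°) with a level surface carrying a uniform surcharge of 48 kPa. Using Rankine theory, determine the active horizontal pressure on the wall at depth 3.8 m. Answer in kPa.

K_a = (1 − sin φ)/(1 + sin φ) = 0.2421.
σ_v = γz + q = 20.9 × 3.8 + 48 = 127.4 kPa.
σ_h = K_a σ_v = 0.2421 × 127.4 = 30.85 kPa.

30.9 kPa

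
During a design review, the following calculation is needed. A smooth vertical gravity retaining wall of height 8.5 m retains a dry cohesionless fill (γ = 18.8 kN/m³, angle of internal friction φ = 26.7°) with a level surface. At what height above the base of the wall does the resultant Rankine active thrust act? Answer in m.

2.83 m

K_a = 0.3800.
The pressure distribution is triangular, so the resultant acts at H/3 above the base = 8.5/3 = 2.833 m.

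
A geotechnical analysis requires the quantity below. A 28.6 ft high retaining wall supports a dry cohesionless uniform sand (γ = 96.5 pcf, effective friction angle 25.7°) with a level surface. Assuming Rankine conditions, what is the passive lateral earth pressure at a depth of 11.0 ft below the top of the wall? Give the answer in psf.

2690 psf

K_p = (1 + sin φ)/(1 − sin φ) = 2.531.
σ_h = K_p γ z = 2.531 × 96.5 × 11.0 = 2687 psf.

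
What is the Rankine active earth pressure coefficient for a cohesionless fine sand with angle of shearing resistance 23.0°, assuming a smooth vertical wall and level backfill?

0.438

K_a = (1 − sin φ)/(1 + sin φ) = (1 − sin 23.0°)/(1 + sin 23.0°) = 0.4381.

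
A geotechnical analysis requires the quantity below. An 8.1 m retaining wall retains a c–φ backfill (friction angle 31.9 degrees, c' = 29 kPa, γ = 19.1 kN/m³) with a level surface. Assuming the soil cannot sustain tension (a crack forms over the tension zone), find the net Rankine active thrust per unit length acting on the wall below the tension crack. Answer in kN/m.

K_a = 0.3085; √K_a = 0.5555.
Tension-crack depth z_c = 2c/(γ√K_a) = 2×29/(19.1×0.5555) = 5.467 m.
σ_a at base = K_a γ H − 2c√K_a = 0.3085×19.1×8.1 − 2×29×0.5555 = 15.52 kPa.
P_a = ½ × 15.52 × (H − z_c) = 0.5×15.52×2.633 = 20.43 kN/m.

20.4 kN/m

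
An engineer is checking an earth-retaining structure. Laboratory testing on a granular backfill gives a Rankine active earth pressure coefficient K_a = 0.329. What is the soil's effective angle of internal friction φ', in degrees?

30.3°

K_a = tan²(45° − φ/2) ⇒ 45° − φ/2 = arctan(√0.329) = 29.84°.
φ = 2(45° − 29.84°) = 30.32°.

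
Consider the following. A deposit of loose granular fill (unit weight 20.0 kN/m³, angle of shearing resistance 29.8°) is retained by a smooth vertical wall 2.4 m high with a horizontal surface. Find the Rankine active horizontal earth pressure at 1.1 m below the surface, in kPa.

7.39 kPa

K_a = (1 − sin φ)/(1 + sin φ) = 0.3360.
σ_h = K_a γ z = 0.3360 × 20.0 × 1.1 = 7.393 kPa.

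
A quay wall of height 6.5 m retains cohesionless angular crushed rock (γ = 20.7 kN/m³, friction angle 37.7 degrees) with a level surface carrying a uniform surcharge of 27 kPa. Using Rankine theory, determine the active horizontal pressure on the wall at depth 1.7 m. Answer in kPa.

15.0 kPa

K_a = (1 − sin φ)/(1 + sin φ) = 0.2411.
σ_v = γz + q = 20.7 × 1.7 + 27 = 62.19 kPa.
σ_h = K_a σ_v = 0.2411 × 62.19 = 14.99 kPa.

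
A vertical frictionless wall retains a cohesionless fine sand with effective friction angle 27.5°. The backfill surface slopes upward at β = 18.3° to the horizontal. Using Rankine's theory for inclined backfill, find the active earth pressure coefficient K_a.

K_a = cos β · (cos β − √(cos²β − cos²φ)) / (cos β + √(cos²β − cos²φ)).
cos β = 0.9494, cos φ = 0.8870, √(cos²β − cos²φ) = 0.3386.
K_a = 0.9494 × (0.9494 − 0.3386)/(0.9494 + 0.3386) = 0.4503.

0.450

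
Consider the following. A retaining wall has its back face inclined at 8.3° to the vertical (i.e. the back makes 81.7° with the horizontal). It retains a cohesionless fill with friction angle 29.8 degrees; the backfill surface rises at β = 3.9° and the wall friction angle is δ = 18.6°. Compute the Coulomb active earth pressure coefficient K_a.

K_a = sin²(α+φ) / [sin²α · sin(α−δ) · (1 + √{sin(φ+δ)sin(φ−β) / (sin(α−δ)sin(α+β))})²].
With α = 81.7°, φ = 29.8°, δ = 18.6°, β = 3.9°: K_a = 0.3843.

0.384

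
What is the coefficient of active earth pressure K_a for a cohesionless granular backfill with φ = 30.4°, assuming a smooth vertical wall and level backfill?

0.328

K_a = tan²(45° − φ/2) = tan²(29.80°) = 0.3280.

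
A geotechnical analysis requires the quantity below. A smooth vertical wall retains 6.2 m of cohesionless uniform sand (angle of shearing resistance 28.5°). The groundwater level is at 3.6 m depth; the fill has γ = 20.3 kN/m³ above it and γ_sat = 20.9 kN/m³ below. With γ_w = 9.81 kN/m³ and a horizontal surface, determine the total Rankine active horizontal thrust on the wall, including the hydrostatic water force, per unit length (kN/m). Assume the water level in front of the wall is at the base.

K_a = tan²(45° − φ/2) = 0.3540.
γ' = 20.9 − 9.81 = 11.09 kN/m³. Depth below WT = 2.6 m.
σ'_h at WT = K_a γ d_w = 25.87 kPa; at base = 25.87 + K_a γ' × 2.6 = 36.07 kPa.
P₁ (0–3.6 m) = ½×25.87×3.6 = 46.56. P₂ (3.6–6.2 m) = ½(25.87+36.07)×2.6 = 80.52.
P_w = ½ γ_w h₂² = 0.5×9.81×2.6² = 33.16. Total = 46.56+80.52+33.16 = 160.2 kN/m.

160 kN/m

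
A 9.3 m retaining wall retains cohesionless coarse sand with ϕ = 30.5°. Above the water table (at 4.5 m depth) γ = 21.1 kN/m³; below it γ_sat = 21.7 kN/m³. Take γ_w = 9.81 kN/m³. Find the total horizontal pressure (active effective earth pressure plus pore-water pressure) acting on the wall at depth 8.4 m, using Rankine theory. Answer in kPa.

84.4 kPa

K_a = (1 − sin φ)/(1 + sin φ) = 0.3267.
γ' = 21.7 − 9.81 = 11.89 kN/m³.
Effective vertical stress at 8.4 m: σ'_v = 21.1×4.5 + 11.89×3.90 = 141.3 kPa.
σ'_h = K_a σ'_v = 0.3267 × 141.3 = 46.16 kPa; u = γ_w × 3.90 = 38.26 kPa.
Total σ_h = 46.16 + 38.26 = 84.42 kPa.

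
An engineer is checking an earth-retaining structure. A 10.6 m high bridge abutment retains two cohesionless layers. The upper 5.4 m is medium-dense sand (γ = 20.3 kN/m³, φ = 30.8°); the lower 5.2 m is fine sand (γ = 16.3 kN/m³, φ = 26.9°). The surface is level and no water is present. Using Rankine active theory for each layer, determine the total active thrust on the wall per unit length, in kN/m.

K_a1 = tan²(45°−30.8°/2) = 0.3227; K_a2 = tan²(45°−26.9°/2) = 0.3770.
Layer 1: σ at base = K_a1 γ₁ h₁ = 35.38 kPa; P₁ = ½×35.38×5.4 = 95.51.
Layer 2: σ_v at top = γ₁h₁ = 109.6; σ_h top = K_a2×109.6 = 41.33; σ_h base = K_a2×(109.6+16.3×5.2) = 73.28.
P₂ = ½(41.33+73.28)×5.2 = 298.0. Total P_a = 95.51+298.0 = 393.5 kN/m.

393 kN/m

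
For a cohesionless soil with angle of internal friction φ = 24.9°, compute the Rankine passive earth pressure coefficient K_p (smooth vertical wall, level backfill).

K_p = (1 + sin φ)/(1 − sin φ) = tan²(45° + 24.9°/2) = 2.454.

2.45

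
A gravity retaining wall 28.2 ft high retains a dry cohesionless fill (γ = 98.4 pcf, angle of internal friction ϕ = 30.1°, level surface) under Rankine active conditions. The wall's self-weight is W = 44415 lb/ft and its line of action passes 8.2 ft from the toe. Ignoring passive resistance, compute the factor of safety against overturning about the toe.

K_a = tan²(45° − 30.1°/2) = 0.3320.
P_a = ½K_aγH² = 0.5×0.3320×98.4×28.2² = 12990 lb/ft, acting at H/3 = 9.400 ft above the base.
Overturning moment M_o = P_a × H/3 = 12990 × 9.400 = 122100.
Resisting moment M_r = W × 8.2 = 44415 × 8.2 = 364200.
FS_overturning = M_r/M_o = 364200/122100 = 2.983.

2.98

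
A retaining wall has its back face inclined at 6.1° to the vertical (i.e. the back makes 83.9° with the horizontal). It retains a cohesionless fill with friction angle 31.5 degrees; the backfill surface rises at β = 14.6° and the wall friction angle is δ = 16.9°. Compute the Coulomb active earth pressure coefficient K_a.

K_a = sin²(α+φ) / [sin²α · sin(α−δ) · (1 + √{sin(φ+δ)sin(φ−β) / (sin(α−δ)sin(α+β))})²].
With α = 83.9°, φ = 31.5°, δ = 16.9°, β = 14.6°: K_a = 0.4046.

0.405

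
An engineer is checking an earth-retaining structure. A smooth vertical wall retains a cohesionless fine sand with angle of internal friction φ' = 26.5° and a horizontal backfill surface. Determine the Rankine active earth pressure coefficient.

K_a = tan²(45° − φ/2) = tan²(31.75°) = 0.3829.

0.383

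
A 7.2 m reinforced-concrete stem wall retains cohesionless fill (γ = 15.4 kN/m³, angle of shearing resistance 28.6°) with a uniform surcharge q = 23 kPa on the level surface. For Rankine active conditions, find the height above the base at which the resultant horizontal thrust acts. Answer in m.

K_a = 0.3525.
Triangular part P₁ = ½K_aγH² = 140.7 at H/3 = 2.400 m; rectangular part P₂ = K_a q H = 58.38 at H/2 = 3.600 m.
ȳ = (P₁·2.400 + P₂·3.600)/(P₁+P₂) = 2.752 m.

2.75 m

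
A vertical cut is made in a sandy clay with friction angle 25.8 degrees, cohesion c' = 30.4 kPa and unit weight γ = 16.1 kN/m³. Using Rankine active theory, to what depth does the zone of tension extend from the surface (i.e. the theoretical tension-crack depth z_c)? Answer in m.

K_a = tan²(45° − 25.8°/2) = 0.3935; √K_a = 0.6273.
The active pressure is zero where K_a γ z = 2c√K_a, so z_c = 2c/(γ√K_a) = 2×30.4/(16.1×0.6273) = 6.020 m.

6.02 m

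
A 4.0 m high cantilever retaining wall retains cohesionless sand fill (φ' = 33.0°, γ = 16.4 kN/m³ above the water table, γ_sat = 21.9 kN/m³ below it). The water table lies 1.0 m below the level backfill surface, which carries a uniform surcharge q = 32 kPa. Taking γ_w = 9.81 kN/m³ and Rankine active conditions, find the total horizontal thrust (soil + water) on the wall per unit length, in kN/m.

115 kN/m

K_a = tan²(45° − φ/2) = 0.2948.
γ' = 21.9 − 9.81 = 12.09 kN/m³. h₂ = H − d_w = 3.0 m.
σ'_h: at surface K_a·q = 9.434; at WT K_a(q+γd_w) = 14.27; at base K_a(q+γd_w+γ'h₂) = 24.96 kPa.
P₁ = ½(9.434+14.27)×1.0 = 11.85; P₂ = ½(14.27+24.96)×3.0 = 58.84; P_w = ½γ_w h₂² = 44.14.
Total = 11.85+58.84+44.14 = 114.8 kN/m.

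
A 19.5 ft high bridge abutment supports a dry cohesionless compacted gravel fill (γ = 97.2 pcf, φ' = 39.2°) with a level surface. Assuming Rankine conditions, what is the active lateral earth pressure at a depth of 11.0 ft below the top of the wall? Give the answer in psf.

241 psf

K_a = (1 − sin φ)/(1 + sin φ) = 0.2255.
σ_h = K_a γ z = 0.2255 × 97.2 × 11.0 = 241.1 psf.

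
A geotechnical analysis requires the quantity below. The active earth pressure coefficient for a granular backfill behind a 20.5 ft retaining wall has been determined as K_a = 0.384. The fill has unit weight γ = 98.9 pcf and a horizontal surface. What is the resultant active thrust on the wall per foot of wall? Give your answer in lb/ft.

P = ½ K_a γ H² = 0.5 × 0.384 × 98.9 × 20.5² = 7980 lb/ft.

7980 lb/ft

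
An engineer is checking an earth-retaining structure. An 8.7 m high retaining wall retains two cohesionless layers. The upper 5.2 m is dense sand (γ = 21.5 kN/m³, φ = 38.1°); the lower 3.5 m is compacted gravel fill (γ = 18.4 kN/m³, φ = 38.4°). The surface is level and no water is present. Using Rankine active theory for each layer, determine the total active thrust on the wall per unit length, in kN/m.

K_a1 = tan²(45°−38.1°/2) = 0.2368; K_a2 = tan²(45°−38.4°/2) = 0.2337.
Layer 1: σ at base = K_a1 γ₁ h₁ = 26.48 kPa; P₁ = ½×26.48×5.2 = 68.84.
Layer 2: σ_v at top = γ₁h₁ = 111.8; σ_h top = K_a2×111.8 = 26.13; σ_h base = K_a2×(111.8+18.4×3.5) = 41.18.
P₂ = ½(26.13+41.18)×3.5 = 117.8. Total P_a = 68.84+117.8 = 186.6 kN/m.

187 kN/m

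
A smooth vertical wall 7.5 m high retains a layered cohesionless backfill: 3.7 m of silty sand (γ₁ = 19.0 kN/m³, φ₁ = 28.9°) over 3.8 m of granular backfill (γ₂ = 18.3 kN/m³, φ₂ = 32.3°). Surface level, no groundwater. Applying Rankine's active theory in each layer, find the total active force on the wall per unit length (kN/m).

166 kN/m

K_a1 = tan²(45°−28.9°/2) = 0.3484; K_a2 = tan²(45°−32.3°/2) = 0.3035.
Layer 1: σ at base = K_a1 γ₁ h₁ = 24.49 kPa; P₁ = ½×24.49×3.7 = 45.31.
Layer 2: σ_v at top = γ₁h₁ = 70.30; σ_h top = K_a2×70.30 = 21.33; σ_h base = K_a2×(70.30+18.3×3.8) = 42.44.
P₂ = ½(21.33+42.44)×3.8 = 121.2. Total P_a = 45.31+121.2 = 166.5 kN/m.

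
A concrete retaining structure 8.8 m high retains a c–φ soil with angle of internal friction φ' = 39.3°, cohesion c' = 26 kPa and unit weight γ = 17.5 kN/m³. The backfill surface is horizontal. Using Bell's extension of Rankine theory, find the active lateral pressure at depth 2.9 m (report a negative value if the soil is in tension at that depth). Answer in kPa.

-13.2 kPa

K_a = (1 − sin φ)/(1 + sin φ) = 0.2245.
σ_a = K_a γ z − 2c√K_a = 0.2245×17.5×2.9 − 2×26×0.4738 = -13.24 kPa.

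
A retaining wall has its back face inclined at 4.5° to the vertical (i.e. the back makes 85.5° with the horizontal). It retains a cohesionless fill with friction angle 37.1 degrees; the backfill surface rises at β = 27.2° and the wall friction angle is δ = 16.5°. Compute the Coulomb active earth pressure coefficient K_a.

K_a = sin²(α+φ) / [sin²α · sin(α−δ) · (1 + √{sin(φ+δ)sin(φ−β) / (sin(α−δ)sin(α+β))})²].
With α = 85.5°, φ = 37.1°, δ = 16.5°, β = 27.2°: K_a = 0.3898.

0.390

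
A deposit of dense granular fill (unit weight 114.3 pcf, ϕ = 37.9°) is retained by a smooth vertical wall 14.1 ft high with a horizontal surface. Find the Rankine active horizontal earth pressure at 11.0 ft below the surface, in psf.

300 psf

K_a = (1 − sin φ)/(1 + sin φ) = 0.2389.
σ_h = K_a γ z = 0.2389 × 114.3 × 11.0 = 300.4 psf.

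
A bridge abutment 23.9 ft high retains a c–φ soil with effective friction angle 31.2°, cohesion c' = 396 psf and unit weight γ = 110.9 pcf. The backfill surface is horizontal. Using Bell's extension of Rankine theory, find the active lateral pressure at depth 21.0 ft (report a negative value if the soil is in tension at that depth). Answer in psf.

K_a = (1 − sin φ)/(1 + sin φ) = 0.3175.
σ_a = K_a γ z − 2c√K_a = 0.3175×110.9×21.0 − 2×396×0.5635 = 293.2 psf.

293 psf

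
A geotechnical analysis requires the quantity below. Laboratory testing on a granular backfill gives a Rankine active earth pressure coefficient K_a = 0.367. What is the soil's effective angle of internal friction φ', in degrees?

27.6°

K_a = tan²(45° − φ/2) ⇒ 45° − φ/2 = arctan(√0.367) = 31.21°.
φ = 2(45° − 31.21°) = 27.58°.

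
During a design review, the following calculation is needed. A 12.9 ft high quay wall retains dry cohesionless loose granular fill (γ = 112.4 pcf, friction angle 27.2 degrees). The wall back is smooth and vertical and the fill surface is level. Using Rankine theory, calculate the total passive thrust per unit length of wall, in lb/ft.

25100 lb/ft

K_p = tan²(45° + φ/2) = 2.684.
P_p = ½ K_p γ H² = 0.5 × 2.684 × 112.4 × 12.9² = 25100 lb/ft.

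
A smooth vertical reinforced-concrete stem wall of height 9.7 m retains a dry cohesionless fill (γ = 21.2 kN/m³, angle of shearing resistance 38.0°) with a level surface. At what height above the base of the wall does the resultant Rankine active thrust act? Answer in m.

3.23 m

K_a = 0.2379.
The pressure distribution is triangular, so the resultant acts at H/3 above the base = 9.7/3 = 3.233 m.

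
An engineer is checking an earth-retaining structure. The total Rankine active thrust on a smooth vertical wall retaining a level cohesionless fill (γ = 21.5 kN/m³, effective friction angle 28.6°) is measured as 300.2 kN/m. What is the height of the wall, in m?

K_a = 0.3525. P_a = ½ K_a γ H² ⇒ H = √(2P_a/(K_a γ)).
H = √(2×300.2/(0.3525×21.5)) = 8.900 m.

8.90 m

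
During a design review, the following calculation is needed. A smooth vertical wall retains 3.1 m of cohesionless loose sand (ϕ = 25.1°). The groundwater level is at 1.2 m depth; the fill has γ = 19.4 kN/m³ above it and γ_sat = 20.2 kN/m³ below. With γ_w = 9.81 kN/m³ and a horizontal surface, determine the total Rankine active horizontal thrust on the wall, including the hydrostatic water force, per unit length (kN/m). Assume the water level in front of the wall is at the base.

K_a = tan²(45° − φ/2) = 0.4043.
γ' = 20.2 − 9.81 = 10.39 kN/m³. Depth below WT = 1.9 m.
σ'_h at WT = K_a γ d_w = 9.412 kPa; at base = 9.412 + K_a γ' × 1.9 = 17.39 kPa.
P₁ (0–1.2 m) = ½×9.412×1.2 = 5.647. P₂ (1.2–3.1 m) = ½(9.412+17.39)×1.9 = 25.47.
P_w = ½ γ_w h₂² = 0.5×9.81×1.9² = 17.71. Total = 5.647+25.47+17.71 = 48.82 kN/m.

48.8 kN/m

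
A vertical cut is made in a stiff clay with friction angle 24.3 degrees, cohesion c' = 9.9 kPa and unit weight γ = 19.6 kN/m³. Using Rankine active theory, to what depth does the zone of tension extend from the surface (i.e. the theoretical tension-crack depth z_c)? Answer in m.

K_a = tan²(45° − 24.3°/2) = 0.4169; √K_a = 0.6457.
The active pressure is zero where K_a γ z = 2c√K_a, so z_c = 2c/(γ√K_a) = 2×9.9/(19.6×0.6457) = 1.565 m.

1.56 m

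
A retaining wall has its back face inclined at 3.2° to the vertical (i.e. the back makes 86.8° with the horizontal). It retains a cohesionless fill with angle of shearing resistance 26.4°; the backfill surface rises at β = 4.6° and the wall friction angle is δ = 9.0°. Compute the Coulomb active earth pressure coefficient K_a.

0.402

K_a = sin²(α+φ) / [sin²α · sin(α−δ) · (1 + √{sin(φ+δ)sin(φ−β) / (sin(α−δ)sin(α+β))})²].
With α = 86.8°, φ = 26.4°, δ = 9.0°, β = 4.6°: K_a = 0.4017.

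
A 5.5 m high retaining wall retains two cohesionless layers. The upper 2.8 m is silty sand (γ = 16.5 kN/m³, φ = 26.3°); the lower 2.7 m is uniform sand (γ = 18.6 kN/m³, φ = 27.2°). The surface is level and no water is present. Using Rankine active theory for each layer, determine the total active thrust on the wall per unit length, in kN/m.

96.7 kN/m

K_a1 = tan²(45°−26.3°/2) = 0.3859; K_a2 = tan²(45°−27.2°/2) = 0.3726.
Layer 1: σ at base = K_a1 γ₁ h₁ = 17.83 kPa; P₁ = ½×17.83×2.8 = 24.96.
Layer 2: σ_v at top = γ₁h₁ = 46.20; σ_h top = K_a2×46.20 = 17.21; σ_h base = K_a2×(46.20+18.6×2.7) = 35.93.
P₂ = ½(17.21+35.93)×2.7 = 71.74. Total P_a = 24.96+71.74 = 96.70 kN/m.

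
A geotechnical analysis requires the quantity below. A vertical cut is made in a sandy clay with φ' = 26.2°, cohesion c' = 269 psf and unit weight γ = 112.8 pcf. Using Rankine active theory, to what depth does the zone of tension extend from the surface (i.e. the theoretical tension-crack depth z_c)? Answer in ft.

K_a = tan²(45° − 26.2°/2) = 0.3874; √K_a = 0.6224.
The active pressure is zero where K_a γ z = 2c√K_a, so z_c = 2c/(γ√K_a) = 2×269/(112.8×0.6224) = 7.663 ft.

7.66 ft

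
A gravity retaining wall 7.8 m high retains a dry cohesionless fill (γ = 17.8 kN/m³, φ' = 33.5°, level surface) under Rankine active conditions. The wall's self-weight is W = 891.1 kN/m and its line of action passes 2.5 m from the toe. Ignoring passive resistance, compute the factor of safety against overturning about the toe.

5.48

K_a = tan²(45° − 33.5°/2) = 0.2887.
P_a = ½K_aγH² = 0.5×0.2887×17.8×7.8² = 156.3 kN/m, acting at H/3 = 2.600 m above the base.
Overturning moment M_o = P_a × H/3 = 156.3 × 2.600 = 406.5.
Resisting moment M_r = W × 2.5 = 891.1 × 2.5 = 2228.
FS_overturning = M_r/M_o = 2228/406.5 = 5.481.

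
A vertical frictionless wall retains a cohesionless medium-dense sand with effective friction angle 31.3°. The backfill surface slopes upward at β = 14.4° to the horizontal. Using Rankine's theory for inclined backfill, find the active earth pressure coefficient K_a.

K_a = cos β · (cos β − √(cos²β − cos²φ)) / (cos β + √(cos²β − cos²φ)).
cos β = 0.9686, cos φ = 0.8545, √(cos²β − cos²φ) = 0.4561.
K_a = 0.9686 × (0.9686 − 0.4561)/(0.9686 + 0.4561) = 0.3484.

0.348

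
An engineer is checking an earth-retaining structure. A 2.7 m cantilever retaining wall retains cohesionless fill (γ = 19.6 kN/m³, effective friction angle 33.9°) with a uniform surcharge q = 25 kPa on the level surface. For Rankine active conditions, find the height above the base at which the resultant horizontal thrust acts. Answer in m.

1.12 m

K_a = 0.2839.
Triangular part P₁ = ½K_aγH² = 20.28 at H/3 = 0.9000 m; rectangular part P₂ = K_a q H = 19.16 at H/2 = 1.350 m.
ȳ = (P₁·0.9000 + P₂·1.350)/(P₁+P₂) = 1.119 m.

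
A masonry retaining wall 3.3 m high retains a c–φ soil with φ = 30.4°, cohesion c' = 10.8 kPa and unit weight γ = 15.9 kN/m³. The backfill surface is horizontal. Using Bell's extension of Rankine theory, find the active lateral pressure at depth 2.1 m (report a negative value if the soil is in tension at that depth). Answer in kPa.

-1.42 kPa

K_a = (1 − sin φ)/(1 + sin φ) = 0.3280.
σ_a = K_a γ z − 2c√K_a = 0.3280×15.9×2.1 − 2×10.8×0.5727 = -1.419 kPa.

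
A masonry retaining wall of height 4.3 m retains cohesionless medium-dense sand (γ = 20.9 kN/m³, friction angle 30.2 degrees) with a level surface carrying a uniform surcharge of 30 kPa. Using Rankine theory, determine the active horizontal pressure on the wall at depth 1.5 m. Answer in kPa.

K_a = (1 − sin φ)/(1 + sin φ) = 0.3307.
σ_v = γz + q = 20.9 × 1.5 + 30 = 61.35 kPa.
σ_h = K_a σ_v = 0.3307 × 61.35 = 20.29 kPa.

20.3 kPa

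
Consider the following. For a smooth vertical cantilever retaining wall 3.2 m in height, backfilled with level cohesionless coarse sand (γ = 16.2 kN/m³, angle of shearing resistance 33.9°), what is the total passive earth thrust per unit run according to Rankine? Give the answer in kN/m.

292 kN/m

K_p = tan²(45° + φ/2) = 3.522.
P_p = ½ K_p γ H² = 0.5 × 3.522 × 16.2 × 3.2² = 292.2 kN/m.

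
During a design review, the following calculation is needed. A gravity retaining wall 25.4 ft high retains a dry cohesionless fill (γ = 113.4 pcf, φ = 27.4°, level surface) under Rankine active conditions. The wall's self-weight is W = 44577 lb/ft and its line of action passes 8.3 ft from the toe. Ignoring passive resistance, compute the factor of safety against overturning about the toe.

K_a = tan²(45° − 27.4°/2) = 0.3697.
P_a = ½K_aγH² = 0.5×0.3697×113.4×25.4² = 13520 lb/ft, acting at H/3 = 8.467 ft above the base.
Overturning moment M_o = P_a × H/3 = 13520 × 8.467 = 114500.
Resisting moment M_r = W × 8.3 = 44577 × 8.3 = 370000.
FS_overturning = M_r/M_o = 370000/114500 = 3.232.

3.23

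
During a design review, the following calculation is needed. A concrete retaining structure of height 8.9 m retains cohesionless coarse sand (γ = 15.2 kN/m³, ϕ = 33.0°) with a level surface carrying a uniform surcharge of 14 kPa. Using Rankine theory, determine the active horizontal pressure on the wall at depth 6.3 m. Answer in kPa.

K_a = (1 − sin φ)/(1 + sin φ) = 0.2948.
σ_v = γz + q = 15.2 × 6.3 + 14 = 109.8 kPa.
σ_h = K_a σ_v = 0.2948 × 109.8 = 32.36 kPa.

32.4 kPa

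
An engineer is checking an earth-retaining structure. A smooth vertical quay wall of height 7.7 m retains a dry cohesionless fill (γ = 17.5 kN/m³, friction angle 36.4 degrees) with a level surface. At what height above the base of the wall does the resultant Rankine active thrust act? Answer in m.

K_a = 0.2552.
The pressure distribution is triangular, so the resultant acts at H/3 above the base = 7.7/3 = 2.567 m.

2.57 m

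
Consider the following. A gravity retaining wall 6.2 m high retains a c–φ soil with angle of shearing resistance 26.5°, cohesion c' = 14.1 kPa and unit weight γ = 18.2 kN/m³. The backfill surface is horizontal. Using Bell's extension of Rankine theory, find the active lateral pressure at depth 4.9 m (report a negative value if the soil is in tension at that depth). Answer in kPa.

16.7 kPa

K_a = (1 − sin φ)/(1 + sin φ) = 0.3829.
σ_a = K_a γ z − 2c√K_a = 0.3829×18.2×4.9 − 2×14.1×0.6188 = 16.70 kPa.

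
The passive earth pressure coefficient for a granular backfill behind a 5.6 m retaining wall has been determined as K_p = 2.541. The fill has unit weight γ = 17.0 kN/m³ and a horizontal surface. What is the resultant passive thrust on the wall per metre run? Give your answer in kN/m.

677 kN/m

P = ½ K_p γ H² = 0.5 × 2.541 × 17.0 × 5.6² = 677.3 kN/m.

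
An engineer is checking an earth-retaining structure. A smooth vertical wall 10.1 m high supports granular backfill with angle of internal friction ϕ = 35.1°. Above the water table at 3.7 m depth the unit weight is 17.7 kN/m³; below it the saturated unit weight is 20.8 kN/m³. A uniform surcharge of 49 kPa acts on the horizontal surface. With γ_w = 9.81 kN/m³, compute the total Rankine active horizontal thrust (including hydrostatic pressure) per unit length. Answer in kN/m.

541 kN/m

K_a = tan²(45° − φ/2) = 0.2698.
γ' = 20.8 − 9.81 = 10.99 kN/m³. h₂ = H − d_w = 6.4 m.
σ'_h: at surface K_a·q = 13.22; at WT K_a(q+γd_w) = 30.89; at base K_a(q+γd_w+γ'h₂) = 49.87 kPa.
P₁ = ½(13.22+30.89)×3.7 = 81.61; P₂ = ½(30.89+49.87)×6.4 = 258.5; P_w = ½γ_w h₂² = 200.9.
Total = 81.61+258.5+200.9 = 541.0 kN/m.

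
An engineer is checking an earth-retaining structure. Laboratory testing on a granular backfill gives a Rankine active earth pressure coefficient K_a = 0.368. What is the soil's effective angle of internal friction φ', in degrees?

27.5°

K_a = tan²(45° − φ/2) ⇒ 45° − φ/2 = arctan(√0.368) = 31.24°.
φ = 2(45° − 31.24°) = 27.52°.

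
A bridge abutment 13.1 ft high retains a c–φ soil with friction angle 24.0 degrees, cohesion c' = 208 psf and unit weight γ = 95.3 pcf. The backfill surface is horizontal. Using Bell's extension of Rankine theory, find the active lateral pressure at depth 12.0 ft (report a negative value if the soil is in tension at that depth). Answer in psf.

K_a = (1 − sin φ)/(1 + sin φ) = 0.4217.
σ_a = K_a γ z − 2c√K_a = 0.4217×95.3×12.0 − 2×208×0.6494 = 212.1 psf.

212 psf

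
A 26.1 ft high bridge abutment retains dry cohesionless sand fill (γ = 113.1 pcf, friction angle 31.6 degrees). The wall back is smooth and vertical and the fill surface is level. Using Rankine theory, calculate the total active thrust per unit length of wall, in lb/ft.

12000 lb/ft

K_a = tan²(45° − φ/2) = 0.3123.
P_a = ½ K_a γ H² = 0.5 × 0.3123 × 113.1 × 26.1² = 12030 lb/ft.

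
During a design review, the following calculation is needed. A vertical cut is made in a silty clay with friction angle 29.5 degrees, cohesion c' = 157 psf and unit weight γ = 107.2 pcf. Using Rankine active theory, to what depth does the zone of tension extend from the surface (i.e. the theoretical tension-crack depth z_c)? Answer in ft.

K_a = tan²(45° − 29.5°/2) = 0.3401; √K_a = 0.5832.
The active pressure is zero where K_a γ z = 2c√K_a, so z_c = 2c/(γ√K_a) = 2×157/(107.2×0.5832) = 5.023 ft.

5.02 ft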